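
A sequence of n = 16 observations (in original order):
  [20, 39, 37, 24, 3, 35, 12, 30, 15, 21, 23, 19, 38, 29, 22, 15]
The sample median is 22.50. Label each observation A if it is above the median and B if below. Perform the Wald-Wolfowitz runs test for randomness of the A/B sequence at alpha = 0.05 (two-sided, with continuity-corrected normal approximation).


Step 1: Compute median = 22.50; label A = above, B = below.
Labels in order: BAAABABABBABAABB  (n_A = 8, n_B = 8)
Step 2: Count runs R = 11.
Step 3: Under H0 (random ordering), E[R] = 2*n_A*n_B/(n_A+n_B) + 1 = 2*8*8/16 + 1 = 9.0000.
        Var[R] = 2*n_A*n_B*(2*n_A*n_B - n_A - n_B) / ((n_A+n_B)^2 * (n_A+n_B-1)) = 14336/3840 = 3.7333.
        SD[R] = 1.9322.
Step 4: Continuity-corrected z = (R - 0.5 - E[R]) / SD[R] = (11 - 0.5 - 9.0000) / 1.9322 = 0.7763.
Step 5: Two-sided p-value via normal approximation = 2*(1 - Phi(|z|)) = 0.437558.
Step 6: alpha = 0.05. fail to reject H0.

R = 11, z = 0.7763, p = 0.437558, fail to reject H0.


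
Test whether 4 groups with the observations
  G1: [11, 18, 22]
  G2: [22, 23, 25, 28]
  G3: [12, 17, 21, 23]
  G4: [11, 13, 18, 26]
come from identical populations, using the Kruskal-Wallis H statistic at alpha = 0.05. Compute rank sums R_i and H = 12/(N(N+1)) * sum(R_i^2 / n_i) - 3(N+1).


Step 1: Combine all N = 15 observations and assign midranks.
sorted (value, group, rank): (11,G1,1.5), (11,G4,1.5), (12,G3,3), (13,G4,4), (17,G3,5), (18,G1,6.5), (18,G4,6.5), (21,G3,8), (22,G1,9.5), (22,G2,9.5), (23,G2,11.5), (23,G3,11.5), (25,G2,13), (26,G4,14), (28,G2,15)
Step 2: Sum ranks within each group.
R_1 = 17.5 (n_1 = 3)
R_2 = 49 (n_2 = 4)
R_3 = 27.5 (n_3 = 4)
R_4 = 26 (n_4 = 4)
Step 3: H = 12/(N(N+1)) * sum(R_i^2/n_i) - 3(N+1)
     = 12/(15*16) * (17.5^2/3 + 49^2/4 + 27.5^2/4 + 26^2/4) - 3*16
     = 0.050000 * 1060.4 - 48
     = 5.019792.
Step 4: Ties present; correction factor C = 1 - 24/(15^3 - 15) = 0.992857. Corrected H = 5.019792 / 0.992857 = 5.055905.
Step 5: Under H0, H ~ chi^2(3); p-value = 0.167749.
Step 6: alpha = 0.05. fail to reject H0.

H = 5.0559, df = 3, p = 0.167749, fail to reject H0.


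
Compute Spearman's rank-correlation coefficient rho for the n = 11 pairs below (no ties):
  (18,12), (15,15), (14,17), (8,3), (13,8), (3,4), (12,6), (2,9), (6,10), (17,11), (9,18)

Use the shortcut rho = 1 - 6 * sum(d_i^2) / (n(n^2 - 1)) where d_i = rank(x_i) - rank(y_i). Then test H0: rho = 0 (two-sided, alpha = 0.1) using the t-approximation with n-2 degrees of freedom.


Step 1: Rank x and y separately (midranks; no ties here).
rank(x): 18->11, 15->9, 14->8, 8->4, 13->7, 3->2, 12->6, 2->1, 6->3, 17->10, 9->5
rank(y): 12->8, 15->9, 17->10, 3->1, 8->4, 4->2, 6->3, 9->5, 10->6, 11->7, 18->11
Step 2: d_i = R_x(i) - R_y(i); compute d_i^2.
  (11-8)^2=9, (9-9)^2=0, (8-10)^2=4, (4-1)^2=9, (7-4)^2=9, (2-2)^2=0, (6-3)^2=9, (1-5)^2=16, (3-6)^2=9, (10-7)^2=9, (5-11)^2=36
sum(d^2) = 110.
Step 3: rho = 1 - 6*110 / (11*(11^2 - 1)) = 1 - 660/1320 = 0.500000.
Step 4: Under H0, t = rho * sqrt((n-2)/(1-rho^2)) = 1.7321 ~ t(9).
Step 5: Two-sided p-value from the t-distribution with 9 df = 0.117307.
Step 6: alpha = 0.1. fail to reject H0.

rho = 0.5000, p = 0.117307, fail to reject H0 at alpha = 0.1.


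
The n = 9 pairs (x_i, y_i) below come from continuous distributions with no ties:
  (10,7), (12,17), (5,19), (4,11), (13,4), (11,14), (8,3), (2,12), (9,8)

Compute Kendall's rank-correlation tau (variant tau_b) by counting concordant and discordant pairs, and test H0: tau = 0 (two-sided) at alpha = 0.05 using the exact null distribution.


Step 1: Enumerate the 36 unordered pairs (i,j) with i<j and classify each by sign(x_j-x_i) * sign(y_j-y_i).
  (1,2):dx=+2,dy=+10->C; (1,3):dx=-5,dy=+12->D; (1,4):dx=-6,dy=+4->D; (1,5):dx=+3,dy=-3->D
  (1,6):dx=+1,dy=+7->C; (1,7):dx=-2,dy=-4->C; (1,8):dx=-8,dy=+5->D; (1,9):dx=-1,dy=+1->D
  (2,3):dx=-7,dy=+2->D; (2,4):dx=-8,dy=-6->C; (2,5):dx=+1,dy=-13->D; (2,6):dx=-1,dy=-3->C
  (2,7):dx=-4,dy=-14->C; (2,8):dx=-10,dy=-5->C; (2,9):dx=-3,dy=-9->C; (3,4):dx=-1,dy=-8->C
  (3,5):dx=+8,dy=-15->D; (3,6):dx=+6,dy=-5->D; (3,7):dx=+3,dy=-16->D; (3,8):dx=-3,dy=-7->C
  (3,9):dx=+4,dy=-11->D; (4,5):dx=+9,dy=-7->D; (4,6):dx=+7,dy=+3->C; (4,7):dx=+4,dy=-8->D
  (4,8):dx=-2,dy=+1->D; (4,9):dx=+5,dy=-3->D; (5,6):dx=-2,dy=+10->D; (5,7):dx=-5,dy=-1->C
  (5,8):dx=-11,dy=+8->D; (5,9):dx=-4,dy=+4->D; (6,7):dx=-3,dy=-11->C; (6,8):dx=-9,dy=-2->C
  (6,9):dx=-2,dy=-6->C; (7,8):dx=-6,dy=+9->D; (7,9):dx=+1,dy=+5->C; (8,9):dx=+7,dy=-4->D
Step 2: C = 16, D = 20, total pairs = 36.
Step 3: tau = (C - D)/(n(n-1)/2) = (16 - 20)/36 = -0.111111.
Step 4: Exact two-sided p-value (enumerate n! = 362880 permutations of y under H0): p = 0.761414.
Step 5: alpha = 0.05. fail to reject H0.

tau_b = -0.1111 (C=16, D=20), p = 0.761414, fail to reject H0.


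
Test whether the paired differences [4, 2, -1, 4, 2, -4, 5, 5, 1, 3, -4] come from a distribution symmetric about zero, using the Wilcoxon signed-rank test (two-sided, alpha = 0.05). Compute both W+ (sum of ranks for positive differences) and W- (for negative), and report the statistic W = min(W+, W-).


Step 1: Drop any zero differences (none here) and take |d_i|.
|d| = [4, 2, 1, 4, 2, 4, 5, 5, 1, 3, 4]
Step 2: Midrank |d_i| (ties get averaged ranks).
ranks: |4|->7.5, |2|->3.5, |1|->1.5, |4|->7.5, |2|->3.5, |4|->7.5, |5|->10.5, |5|->10.5, |1|->1.5, |3|->5, |4|->7.5
Step 3: Attach original signs; sum ranks with positive sign and with negative sign.
W+ = 7.5 + 3.5 + 7.5 + 3.5 + 10.5 + 10.5 + 1.5 + 5 = 49.5
W- = 1.5 + 7.5 + 7.5 = 16.5
(Check: W+ + W- = 66 should equal n(n+1)/2 = 66.)
Step 4: Test statistic W = min(W+, W-) = 16.5.
Step 5: Ties in |d|, so use the tie-corrected normal approximation.
        E[W] = n(n+1)/4 = 11*12/4 = 33.
        Tie groups: |d|=1 (t=2), |d|=2 (t=2), |d|=4 (t=4), |d|=5 (t=2); sum(t^3 - t) = 78.
        Var[W] = n(n+1)(2n+1)/24 - sum(t^3-t)/48 = 3036/24 - 78/48 = 124.875.
        z = (W - E[W]) / sqrt(Var[W]) = (16.5 - 33) / 11.1747 = -1.4765.
        Two-sided p = 2*Phi(z) = 0.139798.
Step 6: alpha = 0.05. fail to reject H0.

W+ = 49.5, W- = 16.5, W = min = 16.5, p = 0.139798, fail to reject H0.


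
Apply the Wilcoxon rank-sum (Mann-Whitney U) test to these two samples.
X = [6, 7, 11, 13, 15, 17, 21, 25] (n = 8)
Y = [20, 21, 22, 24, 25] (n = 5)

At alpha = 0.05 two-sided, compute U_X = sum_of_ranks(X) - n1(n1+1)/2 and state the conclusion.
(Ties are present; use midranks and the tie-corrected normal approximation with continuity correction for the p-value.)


Step 1: Combine and sort all 13 observations; assign midranks.
sorted (value, group): (6,X), (7,X), (11,X), (13,X), (15,X), (17,X), (20,Y), (21,X), (21,Y), (22,Y), (24,Y), (25,X), (25,Y)
ranks: 6->1, 7->2, 11->3, 13->4, 15->5, 17->6, 20->7, 21->8.5, 21->8.5, 22->10, 24->11, 25->12.5, 25->12.5
Step 2: Rank sum for X: R1 = 1 + 2 + 3 + 4 + 5 + 6 + 8.5 + 12.5 = 42.
Step 3: U_X = R1 - n1(n1+1)/2 = 42 - 8*9/2 = 42 - 36 = 6.
       U_Y = n1*n2 - U_X = 40 - 6 = 34.
Step 4: Ties are present, so use the tie-corrected normal approximation (with continuity correction) for the p-value.
Step 5: p-value = 0.047519; compare to alpha = 0.05. reject H0.

U_X = 6, p = 0.047519, reject H0 at alpha = 0.05.


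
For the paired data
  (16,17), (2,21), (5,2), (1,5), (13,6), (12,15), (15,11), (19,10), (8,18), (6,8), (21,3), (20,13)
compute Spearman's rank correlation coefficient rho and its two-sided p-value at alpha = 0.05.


Step 1: Rank x and y separately (midranks; no ties here).
rank(x): 16->9, 2->2, 5->3, 1->1, 13->7, 12->6, 15->8, 19->10, 8->5, 6->4, 21->12, 20->11
rank(y): 17->10, 21->12, 2->1, 5->3, 6->4, 15->9, 11->7, 10->6, 18->11, 8->5, 3->2, 13->8
Step 2: d_i = R_x(i) - R_y(i); compute d_i^2.
  (9-10)^2=1, (2-12)^2=100, (3-1)^2=4, (1-3)^2=4, (7-4)^2=9, (6-9)^2=9, (8-7)^2=1, (10-6)^2=16, (5-11)^2=36, (4-5)^2=1, (12-2)^2=100, (11-8)^2=9
sum(d^2) = 290.
Step 3: rho = 1 - 6*290 / (12*(12^2 - 1)) = 1 - 1740/1716 = -0.013986.
Step 4: Under H0, t = rho * sqrt((n-2)/(1-rho^2)) = -0.0442 ~ t(10).
Step 5: Two-sided p-value from the t-distribution with 10 df = 0.965590.
Step 6: alpha = 0.05. fail to reject H0.

rho = -0.0140, p = 0.965590, fail to reject H0 at alpha = 0.05.


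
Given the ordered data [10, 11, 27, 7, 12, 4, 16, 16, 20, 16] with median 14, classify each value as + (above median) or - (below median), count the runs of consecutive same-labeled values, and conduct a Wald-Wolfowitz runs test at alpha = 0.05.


Step 1: Compute median = 14; label A = above, B = below.
Labels in order: BBABBBAAAA  (n_A = 5, n_B = 5)
Step 2: Count runs R = 4.
Step 3: Under H0 (random ordering), E[R] = 2*n_A*n_B/(n_A+n_B) + 1 = 2*5*5/10 + 1 = 6.0000.
        Var[R] = 2*n_A*n_B*(2*n_A*n_B - n_A - n_B) / ((n_A+n_B)^2 * (n_A+n_B-1)) = 2000/900 = 2.2222.
        SD[R] = 1.4907.
Step 4: Continuity-corrected z = (R + 0.5 - E[R]) / SD[R] = (4 + 0.5 - 6.0000) / 1.4907 = -1.0062.
Step 5: Two-sided p-value via normal approximation = 2*(1 - Phi(|z|)) = 0.314305.
Step 6: alpha = 0.05. fail to reject H0.

R = 4, z = -1.0062, p = 0.314305, fail to reject H0.


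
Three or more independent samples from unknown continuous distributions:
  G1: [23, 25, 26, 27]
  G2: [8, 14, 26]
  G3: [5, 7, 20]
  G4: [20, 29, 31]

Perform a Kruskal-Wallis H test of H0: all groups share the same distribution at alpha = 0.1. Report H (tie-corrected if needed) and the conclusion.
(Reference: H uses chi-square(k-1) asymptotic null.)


Step 1: Combine all N = 13 observations and assign midranks.
sorted (value, group, rank): (5,G3,1), (7,G3,2), (8,G2,3), (14,G2,4), (20,G3,5.5), (20,G4,5.5), (23,G1,7), (25,G1,8), (26,G1,9.5), (26,G2,9.5), (27,G1,11), (29,G4,12), (31,G4,13)
Step 2: Sum ranks within each group.
R_1 = 35.5 (n_1 = 4)
R_2 = 16.5 (n_2 = 3)
R_3 = 8.5 (n_3 = 3)
R_4 = 30.5 (n_4 = 3)
Step 3: H = 12/(N(N+1)) * sum(R_i^2/n_i) - 3(N+1)
     = 12/(13*14) * (35.5^2/4 + 16.5^2/3 + 8.5^2/3 + 30.5^2/3) - 3*14
     = 0.065934 * 739.979 - 42
     = 6.789835.
Step 4: Ties present; correction factor C = 1 - 12/(13^3 - 13) = 0.994505. Corrected H = 6.789835 / 0.994505 = 6.827348.
Step 5: Under H0, H ~ chi^2(3); p-value = 0.077609.
Step 6: alpha = 0.1. reject H0.

H = 6.8273, df = 3, p = 0.077609, reject H0.


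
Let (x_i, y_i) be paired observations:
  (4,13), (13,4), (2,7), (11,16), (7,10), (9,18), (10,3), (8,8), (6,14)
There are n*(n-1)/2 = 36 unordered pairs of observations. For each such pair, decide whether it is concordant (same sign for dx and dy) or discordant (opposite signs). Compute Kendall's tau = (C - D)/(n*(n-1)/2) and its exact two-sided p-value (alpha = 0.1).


Step 1: Enumerate the 36 unordered pairs (i,j) with i<j and classify each by sign(x_j-x_i) * sign(y_j-y_i).
  (1,2):dx=+9,dy=-9->D; (1,3):dx=-2,dy=-6->C; (1,4):dx=+7,dy=+3->C; (1,5):dx=+3,dy=-3->D
  (1,6):dx=+5,dy=+5->C; (1,7):dx=+6,dy=-10->D; (1,8):dx=+4,dy=-5->D; (1,9):dx=+2,dy=+1->C
  (2,3):dx=-11,dy=+3->D; (2,4):dx=-2,dy=+12->D; (2,5):dx=-6,dy=+6->D; (2,6):dx=-4,dy=+14->D
  (2,7):dx=-3,dy=-1->C; (2,8):dx=-5,dy=+4->D; (2,9):dx=-7,dy=+10->D; (3,4):dx=+9,dy=+9->C
  (3,5):dx=+5,dy=+3->C; (3,6):dx=+7,dy=+11->C; (3,7):dx=+8,dy=-4->D; (3,8):dx=+6,dy=+1->C
  (3,9):dx=+4,dy=+7->C; (4,5):dx=-4,dy=-6->C; (4,6):dx=-2,dy=+2->D; (4,7):dx=-1,dy=-13->C
  (4,8):dx=-3,dy=-8->C; (4,9):dx=-5,dy=-2->C; (5,6):dx=+2,dy=+8->C; (5,7):dx=+3,dy=-7->D
  (5,8):dx=+1,dy=-2->D; (5,9):dx=-1,dy=+4->D; (6,7):dx=+1,dy=-15->D; (6,8):dx=-1,dy=-10->C
  (6,9):dx=-3,dy=-4->C; (7,8):dx=-2,dy=+5->D; (7,9):dx=-4,dy=+11->D; (8,9):dx=-2,dy=+6->D
Step 2: C = 17, D = 19, total pairs = 36.
Step 3: tau = (C - D)/(n(n-1)/2) = (17 - 19)/36 = -0.055556.
Step 4: Exact two-sided p-value (enumerate n! = 362880 permutations of y under H0): p = 0.919455.
Step 5: alpha = 0.1. fail to reject H0.

tau_b = -0.0556 (C=17, D=19), p = 0.919455, fail to reject H0.


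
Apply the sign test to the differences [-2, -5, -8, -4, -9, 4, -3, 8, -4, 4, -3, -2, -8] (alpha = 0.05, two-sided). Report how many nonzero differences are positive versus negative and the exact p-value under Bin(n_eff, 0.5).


Step 1: Discard zero differences. Original n = 13; n_eff = number of nonzero differences = 13.
Nonzero differences (with sign): -2, -5, -8, -4, -9, +4, -3, +8, -4, +4, -3, -2, -8
Step 2: Count signs: positive = 3, negative = 10.
Step 3: Under H0: P(positive) = 0.5, so the number of positives S ~ Bin(13, 0.5).
Step 4: Two-sided exact p-value = sum of Bin(13,0.5) probabilities at or below the observed probability = 0.092285.
Step 5: alpha = 0.05. fail to reject H0.

n_eff = 13, pos = 3, neg = 10, p = 0.092285, fail to reject H0.


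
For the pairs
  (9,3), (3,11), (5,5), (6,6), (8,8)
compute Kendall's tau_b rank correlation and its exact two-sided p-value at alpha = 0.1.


Step 1: Enumerate the 10 unordered pairs (i,j) with i<j and classify each by sign(x_j-x_i) * sign(y_j-y_i).
  (1,2):dx=-6,dy=+8->D; (1,3):dx=-4,dy=+2->D; (1,4):dx=-3,dy=+3->D; (1,5):dx=-1,dy=+5->D
  (2,3):dx=+2,dy=-6->D; (2,4):dx=+3,dy=-5->D; (2,5):dx=+5,dy=-3->D; (3,4):dx=+1,dy=+1->C
  (3,5):dx=+3,dy=+3->C; (4,5):dx=+2,dy=+2->C
Step 2: C = 3, D = 7, total pairs = 10.
Step 3: tau = (C - D)/(n(n-1)/2) = (3 - 7)/10 = -0.400000.
Step 4: Exact two-sided p-value (enumerate n! = 120 permutations of y under H0): p = 0.483333.
Step 5: alpha = 0.1. fail to reject H0.

tau_b = -0.4000 (C=3, D=7), p = 0.483333, fail to reject H0.


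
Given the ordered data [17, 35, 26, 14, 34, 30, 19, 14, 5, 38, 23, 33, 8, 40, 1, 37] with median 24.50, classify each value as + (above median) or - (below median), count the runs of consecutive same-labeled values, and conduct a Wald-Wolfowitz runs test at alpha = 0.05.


Step 1: Compute median = 24.50; label A = above, B = below.
Labels in order: BAABAABBBABABABA  (n_A = 8, n_B = 8)
Step 2: Count runs R = 12.
Step 3: Under H0 (random ordering), E[R] = 2*n_A*n_B/(n_A+n_B) + 1 = 2*8*8/16 + 1 = 9.0000.
        Var[R] = 2*n_A*n_B*(2*n_A*n_B - n_A - n_B) / ((n_A+n_B)^2 * (n_A+n_B-1)) = 14336/3840 = 3.7333.
        SD[R] = 1.9322.
Step 4: Continuity-corrected z = (R - 0.5 - E[R]) / SD[R] = (12 - 0.5 - 9.0000) / 1.9322 = 1.2939.
Step 5: Two-sided p-value via normal approximation = 2*(1 - Phi(|z|)) = 0.195709.
Step 6: alpha = 0.05. fail to reject H0.

R = 12, z = 1.2939, p = 0.195709, fail to reject H0.


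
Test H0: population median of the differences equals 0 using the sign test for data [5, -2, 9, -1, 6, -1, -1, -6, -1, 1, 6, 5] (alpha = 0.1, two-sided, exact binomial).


Step 1: Discard zero differences. Original n = 12; n_eff = number of nonzero differences = 12.
Nonzero differences (with sign): +5, -2, +9, -1, +6, -1, -1, -6, -1, +1, +6, +5
Step 2: Count signs: positive = 6, negative = 6.
Step 3: Under H0: P(positive) = 0.5, so the number of positives S ~ Bin(12, 0.5).
Step 4: Two-sided exact p-value = sum of Bin(12,0.5) probabilities at or below the observed probability = 1.000000.
Step 5: alpha = 0.1. fail to reject H0.

n_eff = 12, pos = 6, neg = 6, p = 1.000000, fail to reject H0.


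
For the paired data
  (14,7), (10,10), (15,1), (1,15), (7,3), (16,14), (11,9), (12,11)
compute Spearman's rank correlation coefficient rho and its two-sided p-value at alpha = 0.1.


Step 1: Rank x and y separately (midranks; no ties here).
rank(x): 14->6, 10->3, 15->7, 1->1, 7->2, 16->8, 11->4, 12->5
rank(y): 7->3, 10->5, 1->1, 15->8, 3->2, 14->7, 9->4, 11->6
Step 2: d_i = R_x(i) - R_y(i); compute d_i^2.
  (6-3)^2=9, (3-5)^2=4, (7-1)^2=36, (1-8)^2=49, (2-2)^2=0, (8-7)^2=1, (4-4)^2=0, (5-6)^2=1
sum(d^2) = 100.
Step 3: rho = 1 - 6*100 / (8*(8^2 - 1)) = 1 - 600/504 = -0.190476.
Step 4: Under H0, t = rho * sqrt((n-2)/(1-rho^2)) = -0.4753 ~ t(6).
Step 5: Two-sided p-value from the t-distribution with 6 df = 0.651401.
Step 6: alpha = 0.1. fail to reject H0.

rho = -0.1905, p = 0.651401, fail to reject H0 at alpha = 0.1.


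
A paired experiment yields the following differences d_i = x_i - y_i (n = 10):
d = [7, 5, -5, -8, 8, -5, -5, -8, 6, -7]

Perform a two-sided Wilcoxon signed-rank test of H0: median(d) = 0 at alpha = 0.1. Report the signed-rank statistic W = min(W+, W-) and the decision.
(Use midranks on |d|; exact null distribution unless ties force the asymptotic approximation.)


Step 1: Drop any zero differences (none here) and take |d_i|.
|d| = [7, 5, 5, 8, 8, 5, 5, 8, 6, 7]
Step 2: Midrank |d_i| (ties get averaged ranks).
ranks: |7|->6.5, |5|->2.5, |5|->2.5, |8|->9, |8|->9, |5|->2.5, |5|->2.5, |8|->9, |6|->5, |7|->6.5
Step 3: Attach original signs; sum ranks with positive sign and with negative sign.
W+ = 6.5 + 2.5 + 9 + 5 = 23
W- = 2.5 + 9 + 2.5 + 2.5 + 9 + 6.5 = 32
(Check: W+ + W- = 55 should equal n(n+1)/2 = 55.)
Step 4: Test statistic W = min(W+, W-) = 23.
Step 5: Ties in |d|, so use the tie-corrected normal approximation.
        E[W] = n(n+1)/4 = 10*11/4 = 27.5.
        Tie groups: |d|=5 (t=4), |d|=7 (t=2), |d|=8 (t=3); sum(t^3 - t) = 90.
        Var[W] = n(n+1)(2n+1)/24 - sum(t^3-t)/48 = 2310/24 - 90/48 = 94.375.
        z = (W - E[W]) / sqrt(Var[W]) = (23 - 27.5) / 9.7147 = -0.4632.
        Two-sided p = 2*Phi(z) = 0.643209.
Step 6: alpha = 0.1. fail to reject H0.

W+ = 23, W- = 32, W = min = 23, p = 0.643209, fail to reject H0.


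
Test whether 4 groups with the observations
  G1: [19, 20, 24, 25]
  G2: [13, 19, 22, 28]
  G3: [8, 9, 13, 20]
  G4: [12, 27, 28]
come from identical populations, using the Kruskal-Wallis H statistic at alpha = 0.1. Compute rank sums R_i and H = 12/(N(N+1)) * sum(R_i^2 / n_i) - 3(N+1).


Step 1: Combine all N = 15 observations and assign midranks.
sorted (value, group, rank): (8,G3,1), (9,G3,2), (12,G4,3), (13,G2,4.5), (13,G3,4.5), (19,G1,6.5), (19,G2,6.5), (20,G1,8.5), (20,G3,8.5), (22,G2,10), (24,G1,11), (25,G1,12), (27,G4,13), (28,G2,14.5), (28,G4,14.5)
Step 2: Sum ranks within each group.
R_1 = 38 (n_1 = 4)
R_2 = 35.5 (n_2 = 4)
R_3 = 16 (n_3 = 4)
R_4 = 30.5 (n_4 = 3)
Step 3: H = 12/(N(N+1)) * sum(R_i^2/n_i) - 3(N+1)
     = 12/(15*16) * (38^2/4 + 35.5^2/4 + 16^2/4 + 30.5^2/3) - 3*16
     = 0.050000 * 1050.15 - 48
     = 4.507292.
Step 4: Ties present; correction factor C = 1 - 24/(15^3 - 15) = 0.992857. Corrected H = 4.507292 / 0.992857 = 4.539718.
Step 5: Under H0, H ~ chi^2(3); p-value = 0.208775.
Step 6: alpha = 0.1. fail to reject H0.

H = 4.5397, df = 3, p = 0.208775, fail to reject H0.


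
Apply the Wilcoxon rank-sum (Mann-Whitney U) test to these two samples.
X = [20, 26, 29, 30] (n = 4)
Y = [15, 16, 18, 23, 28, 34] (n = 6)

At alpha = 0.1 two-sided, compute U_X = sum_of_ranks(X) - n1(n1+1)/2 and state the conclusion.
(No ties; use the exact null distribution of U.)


Step 1: Combine and sort all 10 observations; assign midranks.
sorted (value, group): (15,Y), (16,Y), (18,Y), (20,X), (23,Y), (26,X), (28,Y), (29,X), (30,X), (34,Y)
ranks: 15->1, 16->2, 18->3, 20->4, 23->5, 26->6, 28->7, 29->8, 30->9, 34->10
Step 2: Rank sum for X: R1 = 4 + 6 + 8 + 9 = 27.
Step 3: U_X = R1 - n1(n1+1)/2 = 27 - 4*5/2 = 27 - 10 = 17.
       U_Y = n1*n2 - U_X = 24 - 17 = 7.
Step 4: No ties, so the exact null distribution of U (based on enumerating the C(10,4) = 210 equally likely rank assignments) gives the two-sided p-value.
Step 5: p-value = 0.352381; compare to alpha = 0.1. fail to reject H0.

U_X = 17, p = 0.352381, fail to reject H0 at alpha = 0.1.


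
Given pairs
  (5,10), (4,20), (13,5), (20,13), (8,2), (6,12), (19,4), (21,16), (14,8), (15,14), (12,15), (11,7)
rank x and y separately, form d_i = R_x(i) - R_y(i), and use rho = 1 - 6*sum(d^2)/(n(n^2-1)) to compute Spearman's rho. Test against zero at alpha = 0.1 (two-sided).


Step 1: Rank x and y separately (midranks; no ties here).
rank(x): 5->2, 4->1, 13->7, 20->11, 8->4, 6->3, 19->10, 21->12, 14->8, 15->9, 12->6, 11->5
rank(y): 10->6, 20->12, 5->3, 13->8, 2->1, 12->7, 4->2, 16->11, 8->5, 14->9, 15->10, 7->4
Step 2: d_i = R_x(i) - R_y(i); compute d_i^2.
  (2-6)^2=16, (1-12)^2=121, (7-3)^2=16, (11-8)^2=9, (4-1)^2=9, (3-7)^2=16, (10-2)^2=64, (12-11)^2=1, (8-5)^2=9, (9-9)^2=0, (6-10)^2=16, (5-4)^2=1
sum(d^2) = 278.
Step 3: rho = 1 - 6*278 / (12*(12^2 - 1)) = 1 - 1668/1716 = 0.027972.
Step 4: Under H0, t = rho * sqrt((n-2)/(1-rho^2)) = 0.0885 ~ t(10).
Step 5: Two-sided p-value from the t-distribution with 10 df = 0.931234.
Step 6: alpha = 0.1. fail to reject H0.

rho = 0.0280, p = 0.931234, fail to reject H0 at alpha = 0.1.


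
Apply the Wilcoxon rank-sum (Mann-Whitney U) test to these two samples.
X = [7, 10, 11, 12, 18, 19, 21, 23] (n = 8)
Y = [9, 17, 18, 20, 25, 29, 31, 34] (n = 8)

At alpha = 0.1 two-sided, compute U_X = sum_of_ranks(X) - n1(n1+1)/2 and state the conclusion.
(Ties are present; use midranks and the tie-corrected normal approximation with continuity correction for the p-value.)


Step 1: Combine and sort all 16 observations; assign midranks.
sorted (value, group): (7,X), (9,Y), (10,X), (11,X), (12,X), (17,Y), (18,X), (18,Y), (19,X), (20,Y), (21,X), (23,X), (25,Y), (29,Y), (31,Y), (34,Y)
ranks: 7->1, 9->2, 10->3, 11->4, 12->5, 17->6, 18->7.5, 18->7.5, 19->9, 20->10, 21->11, 23->12, 25->13, 29->14, 31->15, 34->16
Step 2: Rank sum for X: R1 = 1 + 3 + 4 + 5 + 7.5 + 9 + 11 + 12 = 52.5.
Step 3: U_X = R1 - n1(n1+1)/2 = 52.5 - 8*9/2 = 52.5 - 36 = 16.5.
       U_Y = n1*n2 - U_X = 64 - 16.5 = 47.5.
Step 4: Ties are present, so use the tie-corrected normal approximation (with continuity correction) for the p-value.
Step 5: p-value = 0.114916; compare to alpha = 0.1. fail to reject H0.

U_X = 16.5, p = 0.114916, fail to reject H0 at alpha = 0.1.


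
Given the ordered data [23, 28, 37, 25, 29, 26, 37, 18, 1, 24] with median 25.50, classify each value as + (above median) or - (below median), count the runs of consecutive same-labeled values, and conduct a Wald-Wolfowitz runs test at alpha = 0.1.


Step 1: Compute median = 25.50; label A = above, B = below.
Labels in order: BAABAAABBB  (n_A = 5, n_B = 5)
Step 2: Count runs R = 5.
Step 3: Under H0 (random ordering), E[R] = 2*n_A*n_B/(n_A+n_B) + 1 = 2*5*5/10 + 1 = 6.0000.
        Var[R] = 2*n_A*n_B*(2*n_A*n_B - n_A - n_B) / ((n_A+n_B)^2 * (n_A+n_B-1)) = 2000/900 = 2.2222.
        SD[R] = 1.4907.
Step 4: Continuity-corrected z = (R + 0.5 - E[R]) / SD[R] = (5 + 0.5 - 6.0000) / 1.4907 = -0.3354.
Step 5: Two-sided p-value via normal approximation = 2*(1 - Phi(|z|)) = 0.737316.
Step 6: alpha = 0.1. fail to reject H0.

R = 5, z = -0.3354, p = 0.737316, fail to reject H0.


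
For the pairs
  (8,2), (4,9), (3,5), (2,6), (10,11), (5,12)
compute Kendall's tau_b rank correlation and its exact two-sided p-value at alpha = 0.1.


Step 1: Enumerate the 15 unordered pairs (i,j) with i<j and classify each by sign(x_j-x_i) * sign(y_j-y_i).
  (1,2):dx=-4,dy=+7->D; (1,3):dx=-5,dy=+3->D; (1,4):dx=-6,dy=+4->D; (1,5):dx=+2,dy=+9->C
  (1,6):dx=-3,dy=+10->D; (2,3):dx=-1,dy=-4->C; (2,4):dx=-2,dy=-3->C; (2,5):dx=+6,dy=+2->C
  (2,6):dx=+1,dy=+3->C; (3,4):dx=-1,dy=+1->D; (3,5):dx=+7,dy=+6->C; (3,6):dx=+2,dy=+7->C
  (4,5):dx=+8,dy=+5->C; (4,6):dx=+3,dy=+6->C; (5,6):dx=-5,dy=+1->D
Step 2: C = 9, D = 6, total pairs = 15.
Step 3: tau = (C - D)/(n(n-1)/2) = (9 - 6)/15 = 0.200000.
Step 4: Exact two-sided p-value (enumerate n! = 720 permutations of y under H0): p = 0.719444.
Step 5: alpha = 0.1. fail to reject H0.

tau_b = 0.2000 (C=9, D=6), p = 0.719444, fail to reject H0.


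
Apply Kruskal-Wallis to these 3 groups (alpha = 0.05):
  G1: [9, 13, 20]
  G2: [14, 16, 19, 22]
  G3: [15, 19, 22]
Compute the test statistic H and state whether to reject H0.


Step 1: Combine all N = 10 observations and assign midranks.
sorted (value, group, rank): (9,G1,1), (13,G1,2), (14,G2,3), (15,G3,4), (16,G2,5), (19,G2,6.5), (19,G3,6.5), (20,G1,8), (22,G2,9.5), (22,G3,9.5)
Step 2: Sum ranks within each group.
R_1 = 11 (n_1 = 3)
R_2 = 24 (n_2 = 4)
R_3 = 20 (n_3 = 3)
Step 3: H = 12/(N(N+1)) * sum(R_i^2/n_i) - 3(N+1)
     = 12/(10*11) * (11^2/3 + 24^2/4 + 20^2/3) - 3*11
     = 0.109091 * 317.667 - 33
     = 1.654545.
Step 4: Ties present; correction factor C = 1 - 12/(10^3 - 10) = 0.987879. Corrected H = 1.654545 / 0.987879 = 1.674847.
Step 5: Under H0, H ~ chi^2(2); p-value = 0.432824.
Step 6: alpha = 0.05. fail to reject H0.

H = 1.6748, df = 2, p = 0.432824, fail to reject H0.


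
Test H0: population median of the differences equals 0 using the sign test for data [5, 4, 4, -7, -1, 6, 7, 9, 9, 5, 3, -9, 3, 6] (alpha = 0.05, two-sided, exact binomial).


Step 1: Discard zero differences. Original n = 14; n_eff = number of nonzero differences = 14.
Nonzero differences (with sign): +5, +4, +4, -7, -1, +6, +7, +9, +9, +5, +3, -9, +3, +6
Step 2: Count signs: positive = 11, negative = 3.
Step 3: Under H0: P(positive) = 0.5, so the number of positives S ~ Bin(14, 0.5).
Step 4: Two-sided exact p-value = sum of Bin(14,0.5) probabilities at or below the observed probability = 0.057373.
Step 5: alpha = 0.05. fail to reject H0.

n_eff = 14, pos = 11, neg = 3, p = 0.057373, fail to reject H0.


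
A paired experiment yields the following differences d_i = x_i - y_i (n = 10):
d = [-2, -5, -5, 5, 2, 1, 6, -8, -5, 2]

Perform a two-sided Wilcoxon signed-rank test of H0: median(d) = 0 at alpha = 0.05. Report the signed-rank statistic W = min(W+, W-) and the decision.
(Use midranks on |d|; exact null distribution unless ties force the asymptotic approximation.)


Step 1: Drop any zero differences (none here) and take |d_i|.
|d| = [2, 5, 5, 5, 2, 1, 6, 8, 5, 2]
Step 2: Midrank |d_i| (ties get averaged ranks).
ranks: |2|->3, |5|->6.5, |5|->6.5, |5|->6.5, |2|->3, |1|->1, |6|->9, |8|->10, |5|->6.5, |2|->3
Step 3: Attach original signs; sum ranks with positive sign and with negative sign.
W+ = 6.5 + 3 + 1 + 9 + 3 = 22.5
W- = 3 + 6.5 + 6.5 + 10 + 6.5 = 32.5
(Check: W+ + W- = 55 should equal n(n+1)/2 = 55.)
Step 4: Test statistic W = min(W+, W-) = 22.5.
Step 5: Ties in |d|, so use the tie-corrected normal approximation.
        E[W] = n(n+1)/4 = 10*11/4 = 27.5.
        Tie groups: |d|=2 (t=3), |d|=5 (t=4); sum(t^3 - t) = 84.
        Var[W] = n(n+1)(2n+1)/24 - sum(t^3-t)/48 = 2310/24 - 84/48 = 94.5.
        z = (W - E[W]) / sqrt(Var[W]) = (22.5 - 27.5) / 9.7211 = -0.5143.
        Two-sided p = 2*Phi(z) = 0.607011.
Step 6: alpha = 0.05. fail to reject H0.

W+ = 22.5, W- = 32.5, W = min = 22.5, p = 0.607011, fail to reject H0.


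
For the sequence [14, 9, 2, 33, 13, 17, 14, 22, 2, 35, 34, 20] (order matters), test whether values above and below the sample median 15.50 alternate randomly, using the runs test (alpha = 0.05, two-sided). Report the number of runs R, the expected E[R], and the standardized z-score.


Step 1: Compute median = 15.50; label A = above, B = below.
Labels in order: BBBABABABAAA  (n_A = 6, n_B = 6)
Step 2: Count runs R = 8.
Step 3: Under H0 (random ordering), E[R] = 2*n_A*n_B/(n_A+n_B) + 1 = 2*6*6/12 + 1 = 7.0000.
        Var[R] = 2*n_A*n_B*(2*n_A*n_B - n_A - n_B) / ((n_A+n_B)^2 * (n_A+n_B-1)) = 4320/1584 = 2.7273.
        SD[R] = 1.6514.
Step 4: Continuity-corrected z = (R - 0.5 - E[R]) / SD[R] = (8 - 0.5 - 7.0000) / 1.6514 = 0.3028.
Step 5: Two-sided p-value via normal approximation = 2*(1 - Phi(|z|)) = 0.762069.
Step 6: alpha = 0.05. fail to reject H0.

R = 8, z = 0.3028, p = 0.762069, fail to reject H0.


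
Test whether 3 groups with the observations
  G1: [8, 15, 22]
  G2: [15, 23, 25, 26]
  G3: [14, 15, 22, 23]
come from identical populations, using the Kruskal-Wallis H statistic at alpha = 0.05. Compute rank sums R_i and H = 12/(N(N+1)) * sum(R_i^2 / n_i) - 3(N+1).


Step 1: Combine all N = 11 observations and assign midranks.
sorted (value, group, rank): (8,G1,1), (14,G3,2), (15,G1,4), (15,G2,4), (15,G3,4), (22,G1,6.5), (22,G3,6.5), (23,G2,8.5), (23,G3,8.5), (25,G2,10), (26,G2,11)
Step 2: Sum ranks within each group.
R_1 = 11.5 (n_1 = 3)
R_2 = 33.5 (n_2 = 4)
R_3 = 21 (n_3 = 4)
Step 3: H = 12/(N(N+1)) * sum(R_i^2/n_i) - 3(N+1)
     = 12/(11*12) * (11.5^2/3 + 33.5^2/4 + 21^2/4) - 3*12
     = 0.090909 * 434.896 - 36
     = 3.535985.
Step 4: Ties present; correction factor C = 1 - 36/(11^3 - 11) = 0.972727. Corrected H = 3.535985 / 0.972727 = 3.635125.
Step 5: Under H0, H ~ chi^2(2); p-value = 0.162421.
Step 6: alpha = 0.05. fail to reject H0.

H = 3.6351, df = 2, p = 0.162421, fail to reject H0.


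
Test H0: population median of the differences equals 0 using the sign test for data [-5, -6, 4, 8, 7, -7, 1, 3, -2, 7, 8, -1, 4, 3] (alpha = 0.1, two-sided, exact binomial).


Step 1: Discard zero differences. Original n = 14; n_eff = number of nonzero differences = 14.
Nonzero differences (with sign): -5, -6, +4, +8, +7, -7, +1, +3, -2, +7, +8, -1, +4, +3
Step 2: Count signs: positive = 9, negative = 5.
Step 3: Under H0: P(positive) = 0.5, so the number of positives S ~ Bin(14, 0.5).
Step 4: Two-sided exact p-value = sum of Bin(14,0.5) probabilities at or below the observed probability = 0.423950.
Step 5: alpha = 0.1. fail to reject H0.

n_eff = 14, pos = 9, neg = 5, p = 0.423950, fail to reject H0.


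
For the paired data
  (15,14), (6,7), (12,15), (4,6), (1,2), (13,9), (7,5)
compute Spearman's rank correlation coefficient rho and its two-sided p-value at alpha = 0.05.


Step 1: Rank x and y separately (midranks; no ties here).
rank(x): 15->7, 6->3, 12->5, 4->2, 1->1, 13->6, 7->4
rank(y): 14->6, 7->4, 15->7, 6->3, 2->1, 9->5, 5->2
Step 2: d_i = R_x(i) - R_y(i); compute d_i^2.
  (7-6)^2=1, (3-4)^2=1, (5-7)^2=4, (2-3)^2=1, (1-1)^2=0, (6-5)^2=1, (4-2)^2=4
sum(d^2) = 12.
Step 3: rho = 1 - 6*12 / (7*(7^2 - 1)) = 1 - 72/336 = 0.785714.
Step 4: Under H0, t = rho * sqrt((n-2)/(1-rho^2)) = 2.8402 ~ t(5).
Step 5: Two-sided p-value from the t-distribution with 5 df = 0.036238.
Step 6: alpha = 0.05. reject H0.

rho = 0.7857, p = 0.036238, reject H0 at alpha = 0.05.


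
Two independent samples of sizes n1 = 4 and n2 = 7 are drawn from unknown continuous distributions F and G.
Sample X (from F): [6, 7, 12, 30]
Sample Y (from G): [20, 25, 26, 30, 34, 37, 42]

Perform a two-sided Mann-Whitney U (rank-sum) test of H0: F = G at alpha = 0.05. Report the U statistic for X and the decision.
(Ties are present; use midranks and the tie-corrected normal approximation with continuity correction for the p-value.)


Step 1: Combine and sort all 11 observations; assign midranks.
sorted (value, group): (6,X), (7,X), (12,X), (20,Y), (25,Y), (26,Y), (30,X), (30,Y), (34,Y), (37,Y), (42,Y)
ranks: 6->1, 7->2, 12->3, 20->4, 25->5, 26->6, 30->7.5, 30->7.5, 34->9, 37->10, 42->11
Step 2: Rank sum for X: R1 = 1 + 2 + 3 + 7.5 = 13.5.
Step 3: U_X = R1 - n1(n1+1)/2 = 13.5 - 4*5/2 = 13.5 - 10 = 3.5.
       U_Y = n1*n2 - U_X = 28 - 3.5 = 24.5.
Step 4: Ties are present, so use the tie-corrected normal approximation (with continuity correction) for the p-value.
Step 5: p-value = 0.058207; compare to alpha = 0.05. fail to reject H0.

U_X = 3.5, p = 0.058207, fail to reject H0 at alpha = 0.05.


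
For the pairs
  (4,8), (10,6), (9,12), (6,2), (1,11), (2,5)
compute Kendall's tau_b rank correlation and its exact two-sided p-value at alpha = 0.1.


Step 1: Enumerate the 15 unordered pairs (i,j) with i<j and classify each by sign(x_j-x_i) * sign(y_j-y_i).
  (1,2):dx=+6,dy=-2->D; (1,3):dx=+5,dy=+4->C; (1,4):dx=+2,dy=-6->D; (1,5):dx=-3,dy=+3->D
  (1,6):dx=-2,dy=-3->C; (2,3):dx=-1,dy=+6->D; (2,4):dx=-4,dy=-4->C; (2,5):dx=-9,dy=+5->D
  (2,6):dx=-8,dy=-1->C; (3,4):dx=-3,dy=-10->C; (3,5):dx=-8,dy=-1->C; (3,6):dx=-7,dy=-7->C
  (4,5):dx=-5,dy=+9->D; (4,6):dx=-4,dy=+3->D; (5,6):dx=+1,dy=-6->D
Step 2: C = 7, D = 8, total pairs = 15.
Step 3: tau = (C - D)/(n(n-1)/2) = (7 - 8)/15 = -0.066667.
Step 4: Exact two-sided p-value (enumerate n! = 720 permutations of y under H0): p = 1.000000.
Step 5: alpha = 0.1. fail to reject H0.

tau_b = -0.0667 (C=7, D=8), p = 1.000000, fail to reject H0.


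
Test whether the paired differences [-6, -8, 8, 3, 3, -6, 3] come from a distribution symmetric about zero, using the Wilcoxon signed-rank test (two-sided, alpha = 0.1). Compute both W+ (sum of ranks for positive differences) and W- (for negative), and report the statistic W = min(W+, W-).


Step 1: Drop any zero differences (none here) and take |d_i|.
|d| = [6, 8, 8, 3, 3, 6, 3]
Step 2: Midrank |d_i| (ties get averaged ranks).
ranks: |6|->4.5, |8|->6.5, |8|->6.5, |3|->2, |3|->2, |6|->4.5, |3|->2
Step 3: Attach original signs; sum ranks with positive sign and with negative sign.
W+ = 6.5 + 2 + 2 + 2 = 12.5
W- = 4.5 + 6.5 + 4.5 = 15.5
(Check: W+ + W- = 28 should equal n(n+1)/2 = 28.)
Step 4: Test statistic W = min(W+, W-) = 12.5.
Step 5: Ties in |d|, so use the tie-corrected normal approximation.
        E[W] = n(n+1)/4 = 7*8/4 = 14.
        Tie groups: |d|=3 (t=3), |d|=6 (t=2), |d|=8 (t=2); sum(t^3 - t) = 36.
        Var[W] = n(n+1)(2n+1)/24 - sum(t^3-t)/48 = 840/24 - 36/48 = 34.25.
        z = (W - E[W]) / sqrt(Var[W]) = (12.5 - 14) / 5.8523 = -0.2563.
        Two-sided p = 2*Phi(z) = 0.797714.
Step 6: alpha = 0.1. fail to reject H0.

W+ = 12.5, W- = 15.5, W = min = 12.5, p = 0.797714, fail to reject H0.


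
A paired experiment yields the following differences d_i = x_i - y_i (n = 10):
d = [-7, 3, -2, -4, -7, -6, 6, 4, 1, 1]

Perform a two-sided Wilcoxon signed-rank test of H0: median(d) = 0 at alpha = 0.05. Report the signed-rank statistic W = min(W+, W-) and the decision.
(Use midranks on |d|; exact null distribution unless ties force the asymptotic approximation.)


Step 1: Drop any zero differences (none here) and take |d_i|.
|d| = [7, 3, 2, 4, 7, 6, 6, 4, 1, 1]
Step 2: Midrank |d_i| (ties get averaged ranks).
ranks: |7|->9.5, |3|->4, |2|->3, |4|->5.5, |7|->9.5, |6|->7.5, |6|->7.5, |4|->5.5, |1|->1.5, |1|->1.5
Step 3: Attach original signs; sum ranks with positive sign and with negative sign.
W+ = 4 + 7.5 + 5.5 + 1.5 + 1.5 = 20
W- = 9.5 + 3 + 5.5 + 9.5 + 7.5 = 35
(Check: W+ + W- = 55 should equal n(n+1)/2 = 55.)
Step 4: Test statistic W = min(W+, W-) = 20.
Step 5: Ties in |d|, so use the tie-corrected normal approximation.
        E[W] = n(n+1)/4 = 10*11/4 = 27.5.
        Tie groups: |d|=1 (t=2), |d|=4 (t=2), |d|=6 (t=2), |d|=7 (t=2); sum(t^3 - t) = 24.
        Var[W] = n(n+1)(2n+1)/24 - sum(t^3-t)/48 = 2310/24 - 24/48 = 95.75.
        z = (W - E[W]) / sqrt(Var[W]) = (20 - 27.5) / 9.7852 = -0.7665.
        Two-sided p = 2*Phi(z) = 0.443400.
Step 6: alpha = 0.05. fail to reject H0.

W+ = 20, W- = 35, W = min = 20, p = 0.443400, fail to reject H0.


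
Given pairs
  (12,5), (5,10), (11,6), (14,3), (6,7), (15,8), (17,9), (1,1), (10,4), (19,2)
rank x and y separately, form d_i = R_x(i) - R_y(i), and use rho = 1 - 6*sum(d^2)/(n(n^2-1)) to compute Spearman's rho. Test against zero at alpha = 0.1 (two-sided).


Step 1: Rank x and y separately (midranks; no ties here).
rank(x): 12->6, 5->2, 11->5, 14->7, 6->3, 15->8, 17->9, 1->1, 10->4, 19->10
rank(y): 5->5, 10->10, 6->6, 3->3, 7->7, 8->8, 9->9, 1->1, 4->4, 2->2
Step 2: d_i = R_x(i) - R_y(i); compute d_i^2.
  (6-5)^2=1, (2-10)^2=64, (5-6)^2=1, (7-3)^2=16, (3-7)^2=16, (8-8)^2=0, (9-9)^2=0, (1-1)^2=0, (4-4)^2=0, (10-2)^2=64
sum(d^2) = 162.
Step 3: rho = 1 - 6*162 / (10*(10^2 - 1)) = 1 - 972/990 = 0.018182.
Step 4: Under H0, t = rho * sqrt((n-2)/(1-rho^2)) = 0.0514 ~ t(8).
Step 5: Two-sided p-value from the t-distribution with 8 df = 0.960240.
Step 6: alpha = 0.1. fail to reject H0.

rho = 0.0182, p = 0.960240, fail to reject H0 at alpha = 0.1.


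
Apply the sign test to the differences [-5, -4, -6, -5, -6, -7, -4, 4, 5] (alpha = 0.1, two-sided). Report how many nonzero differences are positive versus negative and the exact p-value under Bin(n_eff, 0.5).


Step 1: Discard zero differences. Original n = 9; n_eff = number of nonzero differences = 9.
Nonzero differences (with sign): -5, -4, -6, -5, -6, -7, -4, +4, +5
Step 2: Count signs: positive = 2, negative = 7.
Step 3: Under H0: P(positive) = 0.5, so the number of positives S ~ Bin(9, 0.5).
Step 4: Two-sided exact p-value = sum of Bin(9,0.5) probabilities at or below the observed probability = 0.179688.
Step 5: alpha = 0.1. fail to reject H0.

n_eff = 9, pos = 2, neg = 7, p = 0.179688, fail to reject H0.


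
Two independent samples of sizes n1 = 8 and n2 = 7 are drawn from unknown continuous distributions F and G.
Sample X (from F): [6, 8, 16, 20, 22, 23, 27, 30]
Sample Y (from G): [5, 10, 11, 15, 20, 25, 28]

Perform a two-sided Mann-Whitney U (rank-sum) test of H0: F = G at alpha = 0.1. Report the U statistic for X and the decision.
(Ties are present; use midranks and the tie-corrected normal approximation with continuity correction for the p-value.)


Step 1: Combine and sort all 15 observations; assign midranks.
sorted (value, group): (5,Y), (6,X), (8,X), (10,Y), (11,Y), (15,Y), (16,X), (20,X), (20,Y), (22,X), (23,X), (25,Y), (27,X), (28,Y), (30,X)
ranks: 5->1, 6->2, 8->3, 10->4, 11->5, 15->6, 16->7, 20->8.5, 20->8.5, 22->10, 23->11, 25->12, 27->13, 28->14, 30->15
Step 2: Rank sum for X: R1 = 2 + 3 + 7 + 8.5 + 10 + 11 + 13 + 15 = 69.5.
Step 3: U_X = R1 - n1(n1+1)/2 = 69.5 - 8*9/2 = 69.5 - 36 = 33.5.
       U_Y = n1*n2 - U_X = 56 - 33.5 = 22.5.
Step 4: Ties are present, so use the tie-corrected normal approximation (with continuity correction) for the p-value.
Step 5: p-value = 0.562485; compare to alpha = 0.1. fail to reject H0.

U_X = 33.5, p = 0.562485, fail to reject H0 at alpha = 0.1.


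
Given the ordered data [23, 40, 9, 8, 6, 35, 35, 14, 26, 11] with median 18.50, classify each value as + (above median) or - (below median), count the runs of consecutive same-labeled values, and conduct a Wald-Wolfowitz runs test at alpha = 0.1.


Step 1: Compute median = 18.50; label A = above, B = below.
Labels in order: AABBBAABAB  (n_A = 5, n_B = 5)
Step 2: Count runs R = 6.
Step 3: Under H0 (random ordering), E[R] = 2*n_A*n_B/(n_A+n_B) + 1 = 2*5*5/10 + 1 = 6.0000.
        Var[R] = 2*n_A*n_B*(2*n_A*n_B - n_A - n_B) / ((n_A+n_B)^2 * (n_A+n_B-1)) = 2000/900 = 2.2222.
        SD[R] = 1.4907.
Step 4: R = E[R], so z = 0 with no continuity correction.
Step 5: Two-sided p-value via normal approximation = 2*(1 - Phi(|z|)) = 1.000000.
Step 6: alpha = 0.1. fail to reject H0.

R = 6, z = 0.0000, p = 1.000000, fail to reject H0.


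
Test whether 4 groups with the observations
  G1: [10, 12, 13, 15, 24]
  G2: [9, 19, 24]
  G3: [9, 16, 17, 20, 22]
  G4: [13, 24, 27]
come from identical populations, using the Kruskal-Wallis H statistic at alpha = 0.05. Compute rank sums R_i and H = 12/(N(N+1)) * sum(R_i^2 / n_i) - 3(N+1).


Step 1: Combine all N = 16 observations and assign midranks.
sorted (value, group, rank): (9,G2,1.5), (9,G3,1.5), (10,G1,3), (12,G1,4), (13,G1,5.5), (13,G4,5.5), (15,G1,7), (16,G3,8), (17,G3,9), (19,G2,10), (20,G3,11), (22,G3,12), (24,G1,14), (24,G2,14), (24,G4,14), (27,G4,16)
Step 2: Sum ranks within each group.
R_1 = 33.5 (n_1 = 5)
R_2 = 25.5 (n_2 = 3)
R_3 = 41.5 (n_3 = 5)
R_4 = 35.5 (n_4 = 3)
Step 3: H = 12/(N(N+1)) * sum(R_i^2/n_i) - 3(N+1)
     = 12/(16*17) * (33.5^2/5 + 25.5^2/3 + 41.5^2/5 + 35.5^2/3) - 3*17
     = 0.044118 * 1205.73 - 51
     = 2.194118.
Step 4: Ties present; correction factor C = 1 - 36/(16^3 - 16) = 0.991176. Corrected H = 2.194118 / 0.991176 = 2.213650.
Step 5: Under H0, H ~ chi^2(3); p-value = 0.529265.
Step 6: alpha = 0.05. fail to reject H0.

H = 2.2136, df = 3, p = 0.529265, fail to reject H0.


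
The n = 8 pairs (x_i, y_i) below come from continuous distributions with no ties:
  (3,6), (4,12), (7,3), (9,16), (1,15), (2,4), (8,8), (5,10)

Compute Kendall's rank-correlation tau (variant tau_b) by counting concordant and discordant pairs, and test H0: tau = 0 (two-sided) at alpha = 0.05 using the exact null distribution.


Step 1: Enumerate the 28 unordered pairs (i,j) with i<j and classify each by sign(x_j-x_i) * sign(y_j-y_i).
  (1,2):dx=+1,dy=+6->C; (1,3):dx=+4,dy=-3->D; (1,4):dx=+6,dy=+10->C; (1,5):dx=-2,dy=+9->D
  (1,6):dx=-1,dy=-2->C; (1,7):dx=+5,dy=+2->C; (1,8):dx=+2,dy=+4->C; (2,3):dx=+3,dy=-9->D
  (2,4):dx=+5,dy=+4->C; (2,5):dx=-3,dy=+3->D; (2,6):dx=-2,dy=-8->C; (2,7):dx=+4,dy=-4->D
  (2,8):dx=+1,dy=-2->D; (3,4):dx=+2,dy=+13->C; (3,5):dx=-6,dy=+12->D; (3,6):dx=-5,dy=+1->D
  (3,7):dx=+1,dy=+5->C; (3,8):dx=-2,dy=+7->D; (4,5):dx=-8,dy=-1->C; (4,6):dx=-7,dy=-12->C
  (4,7):dx=-1,dy=-8->C; (4,8):dx=-4,dy=-6->C; (5,6):dx=+1,dy=-11->D; (5,7):dx=+7,dy=-7->D
  (5,8):dx=+4,dy=-5->D; (6,7):dx=+6,dy=+4->C; (6,8):dx=+3,dy=+6->C; (7,8):dx=-3,dy=+2->D
Step 2: C = 15, D = 13, total pairs = 28.
Step 3: tau = (C - D)/(n(n-1)/2) = (15 - 13)/28 = 0.071429.
Step 4: Exact two-sided p-value (enumerate n! = 40320 permutations of y under H0): p = 0.904861.
Step 5: alpha = 0.05. fail to reject H0.

tau_b = 0.0714 (C=15, D=13), p = 0.904861, fail to reject H0.
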